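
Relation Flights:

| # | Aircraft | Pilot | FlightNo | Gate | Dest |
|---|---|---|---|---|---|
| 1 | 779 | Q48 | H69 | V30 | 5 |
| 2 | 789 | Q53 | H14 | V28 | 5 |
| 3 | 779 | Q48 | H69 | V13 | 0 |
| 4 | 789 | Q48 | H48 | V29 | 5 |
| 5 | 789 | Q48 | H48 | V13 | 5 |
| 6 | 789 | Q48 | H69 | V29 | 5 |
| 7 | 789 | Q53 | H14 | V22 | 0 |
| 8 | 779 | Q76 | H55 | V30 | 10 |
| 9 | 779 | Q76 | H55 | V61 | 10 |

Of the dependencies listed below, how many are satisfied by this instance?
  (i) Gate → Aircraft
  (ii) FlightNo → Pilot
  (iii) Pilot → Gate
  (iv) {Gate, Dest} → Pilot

2

(i) Gate → Aircraft: Gate=V13: rows 3, 5 → Aircraft takes values {779, 789} — violation — fails.
(ii) FlightNo → Pilot: every LHS value maps to a single RHS value — holds.
(iii) Pilot → Gate: Pilot=Q48: rows 1, 3, 4, 5, 6 → Gate takes values {V30, V13, V29} — violation; Pilot=Q53: rows 2, 7 → Gate takes values {V28, V22} — violation; Pilot=Q76: rows 8, 9 → Gate takes values {V30, V61} — violation — fails.
(iv) {Gate, Dest} → Pilot: every LHS value maps to a single RHS value — holds.
2 of the 4 dependencies hold.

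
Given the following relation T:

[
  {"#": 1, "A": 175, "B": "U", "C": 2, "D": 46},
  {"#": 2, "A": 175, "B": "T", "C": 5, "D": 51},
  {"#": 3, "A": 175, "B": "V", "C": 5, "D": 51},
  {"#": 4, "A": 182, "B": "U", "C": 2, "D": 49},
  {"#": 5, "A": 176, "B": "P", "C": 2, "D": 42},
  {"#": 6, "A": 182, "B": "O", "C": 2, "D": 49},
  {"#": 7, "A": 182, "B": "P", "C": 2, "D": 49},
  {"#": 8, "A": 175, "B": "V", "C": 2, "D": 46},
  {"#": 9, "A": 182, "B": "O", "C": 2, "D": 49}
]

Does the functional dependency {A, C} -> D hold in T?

(A=175, C=2): rows 1, 8 → D = 46, 46 ✓
(A=175, C=5): rows 2, 3 → D = 51, 51 ✓
(A=182, C=2): rows 4, 6, 7, 9 → D = 49, 49, 49, 49 ✓
(A=176, C=2): row 5 → D = 42 ✓
Every {A, C} value is associated with a single D value, so {A, C} -> D holds.

Yes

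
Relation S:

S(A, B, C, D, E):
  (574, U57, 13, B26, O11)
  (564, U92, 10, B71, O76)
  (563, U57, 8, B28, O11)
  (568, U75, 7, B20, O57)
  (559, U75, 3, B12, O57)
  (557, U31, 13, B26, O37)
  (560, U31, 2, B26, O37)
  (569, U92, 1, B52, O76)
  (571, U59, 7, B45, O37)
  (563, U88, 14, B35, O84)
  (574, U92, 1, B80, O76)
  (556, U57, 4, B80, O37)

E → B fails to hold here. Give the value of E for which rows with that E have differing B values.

O37

E=O11: 2 rows → B = U57, U57 ✓
E=O76: 3 rows → B = U92, U92, U92 ✓
E=O57: 2 rows → B = U75, U75 ✓
E=O37: 4 rows → B takes values {U31, U59, U57} — violation
E=O84: 1 row → B = U88 ✓
The only E value with inconsistent B is E=O37.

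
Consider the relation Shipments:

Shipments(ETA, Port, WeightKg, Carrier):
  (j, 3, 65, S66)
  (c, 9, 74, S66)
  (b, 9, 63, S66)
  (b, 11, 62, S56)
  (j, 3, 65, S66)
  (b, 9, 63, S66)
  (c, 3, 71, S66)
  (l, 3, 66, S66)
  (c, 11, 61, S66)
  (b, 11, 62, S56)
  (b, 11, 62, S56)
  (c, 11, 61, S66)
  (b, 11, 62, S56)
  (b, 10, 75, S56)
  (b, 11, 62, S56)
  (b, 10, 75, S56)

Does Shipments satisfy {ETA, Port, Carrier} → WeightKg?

Yes

(ETA=j, Port=3, Carrier=S66): 2 rows → WeightKg = 65, 65 ✓
(ETA=c, Port=9, Carrier=S66): 1 row → WeightKg = 74 ✓
(ETA=b, Port=9, Carrier=S66): 2 rows → WeightKg = 63, 63 ✓
(ETA=b, Port=11, Carrier=S56): 5 rows → WeightKg = 62, 62, 62, 62, 62 ✓
(ETA=c, Port=3, Carrier=S66): 1 row → WeightKg = 71 ✓
(ETA=l, Port=3, Carrier=S66): 1 row → WeightKg = 66 ✓
(ETA=c, Port=11, Carrier=S66): 2 rows → WeightKg = 61, 61 ✓
(ETA=b, Port=10, Carrier=S56): 2 rows → WeightKg = 75, 75 ✓
Every {ETA, Port, Carrier} value is associated with a single WeightKg value, so {ETA, Port, Carrier} → WeightKg holds.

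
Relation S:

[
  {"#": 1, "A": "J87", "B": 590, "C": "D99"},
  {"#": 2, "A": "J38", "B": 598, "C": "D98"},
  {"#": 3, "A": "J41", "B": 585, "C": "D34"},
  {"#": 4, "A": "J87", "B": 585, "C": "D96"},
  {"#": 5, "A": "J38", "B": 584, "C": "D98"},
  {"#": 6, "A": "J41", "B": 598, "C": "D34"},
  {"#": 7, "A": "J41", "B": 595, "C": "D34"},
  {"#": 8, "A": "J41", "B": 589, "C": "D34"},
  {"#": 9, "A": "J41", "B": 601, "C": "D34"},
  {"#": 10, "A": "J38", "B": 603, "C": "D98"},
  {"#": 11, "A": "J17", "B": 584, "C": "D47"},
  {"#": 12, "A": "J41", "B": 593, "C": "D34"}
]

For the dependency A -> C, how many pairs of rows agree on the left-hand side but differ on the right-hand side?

A=J87: violating pairs (1,4) — 1 pair.
A=J38: all 3 rows agree on C — 0 pairs.
A=J41: all 6 rows agree on C — 0 pairs.

1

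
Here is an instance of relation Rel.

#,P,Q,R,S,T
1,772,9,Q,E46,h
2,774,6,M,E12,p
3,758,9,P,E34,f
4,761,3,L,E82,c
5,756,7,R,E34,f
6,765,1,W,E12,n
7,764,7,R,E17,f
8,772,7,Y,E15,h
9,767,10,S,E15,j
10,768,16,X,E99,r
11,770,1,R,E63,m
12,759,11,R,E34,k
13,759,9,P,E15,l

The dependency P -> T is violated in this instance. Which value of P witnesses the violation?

P=772: rows 1, 8 → T = h, h ✓
P=774: row 2 → T = p ✓
P=758: row 3 → T = f ✓
P=761: row 4 → T = c ✓
P=756: row 5 → T = f ✓
P=765: row 6 → T = n ✓
P=764: row 7 → T = f ✓
P=767: row 9 → T = j ✓
P=768: row 10 → T = r ✓
P=770: row 11 → T = m ✓
P=759: rows 12, 13 → T takes values {k, l} — violation
The only P value with inconsistent T is P=759.

759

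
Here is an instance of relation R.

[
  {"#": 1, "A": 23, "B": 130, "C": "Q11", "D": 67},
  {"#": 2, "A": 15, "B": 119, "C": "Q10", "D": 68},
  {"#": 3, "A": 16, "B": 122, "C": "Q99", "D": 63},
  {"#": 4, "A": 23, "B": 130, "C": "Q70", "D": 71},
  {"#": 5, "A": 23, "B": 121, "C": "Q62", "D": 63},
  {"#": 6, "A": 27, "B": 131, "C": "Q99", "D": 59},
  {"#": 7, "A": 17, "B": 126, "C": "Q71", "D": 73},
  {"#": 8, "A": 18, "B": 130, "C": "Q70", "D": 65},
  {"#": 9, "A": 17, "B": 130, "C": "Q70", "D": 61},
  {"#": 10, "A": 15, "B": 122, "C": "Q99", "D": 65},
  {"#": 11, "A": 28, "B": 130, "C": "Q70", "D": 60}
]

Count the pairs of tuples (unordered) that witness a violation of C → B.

C=Q99: violating pairs (3,6), (6,10) — 2 pairs.
C=Q70: all 4 rows agree on B — 0 pairs.

2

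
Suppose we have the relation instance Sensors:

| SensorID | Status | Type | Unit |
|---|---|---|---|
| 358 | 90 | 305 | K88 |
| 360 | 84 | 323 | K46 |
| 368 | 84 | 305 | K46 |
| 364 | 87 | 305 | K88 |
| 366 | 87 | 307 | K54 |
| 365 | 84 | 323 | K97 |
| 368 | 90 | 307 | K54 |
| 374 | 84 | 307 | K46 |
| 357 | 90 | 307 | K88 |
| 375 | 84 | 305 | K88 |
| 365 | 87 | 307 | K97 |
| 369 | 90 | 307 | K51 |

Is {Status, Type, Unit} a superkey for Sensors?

Yes

All 12 rows have distinct {Status, Type, Unit} values, so {Status, Type, Unit} → (all attributes) holds and {Status, Type, Unit} is a superkey.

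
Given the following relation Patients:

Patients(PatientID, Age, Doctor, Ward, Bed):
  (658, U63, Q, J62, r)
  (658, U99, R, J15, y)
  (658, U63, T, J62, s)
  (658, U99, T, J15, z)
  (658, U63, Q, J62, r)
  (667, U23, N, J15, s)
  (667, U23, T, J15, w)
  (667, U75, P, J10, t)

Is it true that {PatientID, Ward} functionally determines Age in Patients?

Yes

(PatientID=658, Ward=J62): 3 rows → Age = U63, U63, U63 ✓
(PatientID=658, Ward=J15): 2 rows → Age = U99, U99 ✓
(PatientID=667, Ward=J15): 2 rows → Age = U23, U23 ✓
(PatientID=667, Ward=J10): 1 row → Age = U75 ✓
Every {PatientID, Ward} value is associated with a single Age value, so {PatientID, Ward} → Age holds.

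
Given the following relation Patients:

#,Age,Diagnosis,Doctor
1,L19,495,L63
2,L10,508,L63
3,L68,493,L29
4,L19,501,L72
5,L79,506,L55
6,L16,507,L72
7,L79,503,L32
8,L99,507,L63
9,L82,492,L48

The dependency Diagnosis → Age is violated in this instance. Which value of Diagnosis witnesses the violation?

Diagnosis=495: row 1 → Age = L19 ✓
Diagnosis=508: row 2 → Age = L10 ✓
Diagnosis=493: row 3 → Age = L68 ✓
Diagnosis=501: row 4 → Age = L19 ✓
Diagnosis=506: row 5 → Age = L79 ✓
Diagnosis=507: rows 6, 8 → Age takes values {L16, L99} — violation
Diagnosis=503: row 7 → Age = L79 ✓
Diagnosis=492: row 9 → Age = L82 ✓
The only Diagnosis value with inconsistent Age is Diagnosis=507.

507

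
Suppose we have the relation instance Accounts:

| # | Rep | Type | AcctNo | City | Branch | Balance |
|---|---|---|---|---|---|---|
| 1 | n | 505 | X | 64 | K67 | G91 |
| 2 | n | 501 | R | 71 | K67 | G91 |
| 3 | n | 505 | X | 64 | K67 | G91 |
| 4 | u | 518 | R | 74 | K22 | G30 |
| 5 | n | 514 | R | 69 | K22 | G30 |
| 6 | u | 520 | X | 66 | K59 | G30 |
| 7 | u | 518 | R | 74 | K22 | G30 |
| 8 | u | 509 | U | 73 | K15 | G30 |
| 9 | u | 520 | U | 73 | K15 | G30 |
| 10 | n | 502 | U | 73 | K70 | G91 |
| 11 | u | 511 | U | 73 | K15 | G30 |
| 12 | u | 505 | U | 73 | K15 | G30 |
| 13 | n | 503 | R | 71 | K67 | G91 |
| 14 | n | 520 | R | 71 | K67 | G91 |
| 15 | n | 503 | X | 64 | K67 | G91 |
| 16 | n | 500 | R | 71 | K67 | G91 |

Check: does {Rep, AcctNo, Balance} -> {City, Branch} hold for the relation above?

Yes

(Rep=n, AcctNo=X, Balance=G91): rows 1, 3, 15 → {City,Branch} = (64, K67), (64, K67), (64, K67) ✓
(Rep=n, AcctNo=R, Balance=G91): rows 2, 13, 14, 16 → {City,Branch} = (71, K67), (71, K67), (71, K67), (71, K67) ✓
(Rep=u, AcctNo=R, Balance=G30): rows 4, 7 → {City,Branch} = (74, K22), (74, K22) ✓
(Rep=n, AcctNo=R, Balance=G30): row 5 → {City,Branch} = (69, K22) ✓
(Rep=u, AcctNo=X, Balance=G30): row 6 → {City,Branch} = (66, K59) ✓
(Rep=u, AcctNo=U, Balance=G30): rows 8, 9, 11, 12 → {City,Branch} = (73, K15), (73, K15), (73, K15), (73, K15) ✓
(Rep=n, AcctNo=U, Balance=G91): row 10 → {City,Branch} = (73, K70) ✓
Every {Rep, AcctNo, Balance} value is associated with a single {City, Branch} value, so {Rep, AcctNo, Balance} -> {City, Branch} holds.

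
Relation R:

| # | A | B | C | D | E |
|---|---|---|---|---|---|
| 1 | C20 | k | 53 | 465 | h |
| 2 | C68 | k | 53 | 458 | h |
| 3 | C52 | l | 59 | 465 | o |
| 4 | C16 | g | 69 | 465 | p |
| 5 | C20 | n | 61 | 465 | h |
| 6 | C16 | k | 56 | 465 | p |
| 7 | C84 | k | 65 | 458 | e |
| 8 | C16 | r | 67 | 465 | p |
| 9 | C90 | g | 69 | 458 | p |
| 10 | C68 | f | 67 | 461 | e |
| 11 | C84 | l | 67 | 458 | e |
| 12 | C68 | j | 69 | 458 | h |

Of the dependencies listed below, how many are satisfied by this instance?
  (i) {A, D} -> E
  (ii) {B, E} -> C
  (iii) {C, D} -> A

(i) {A, D} -> E: every LHS value maps to a single RHS value — holds.
(ii) {B, E} -> C: every LHS value maps to a single RHS value — holds.
(iii) {C, D} -> A: (C=69, D=458): rows 9, 12 → A takes values {C90, C68} — violation — fails.
2 of the 3 dependencies hold.

2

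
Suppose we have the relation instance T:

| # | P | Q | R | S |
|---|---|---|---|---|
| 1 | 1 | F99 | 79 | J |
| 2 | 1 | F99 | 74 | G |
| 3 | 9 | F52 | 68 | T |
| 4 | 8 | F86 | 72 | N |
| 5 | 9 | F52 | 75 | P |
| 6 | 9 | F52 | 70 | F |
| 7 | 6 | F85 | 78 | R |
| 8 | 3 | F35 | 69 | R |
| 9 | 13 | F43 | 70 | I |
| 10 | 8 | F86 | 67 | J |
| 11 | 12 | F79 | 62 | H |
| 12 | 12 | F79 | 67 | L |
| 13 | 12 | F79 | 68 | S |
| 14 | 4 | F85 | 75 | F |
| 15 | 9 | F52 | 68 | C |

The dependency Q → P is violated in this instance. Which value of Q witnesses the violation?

F85

Q=F99: rows 1, 2 → P = 1, 1 ✓
Q=F52: rows 3, 5, 6, 15 → P = 9, 9, 9, 9 ✓
Q=F86: rows 4, 10 → P = 8, 8 ✓
Q=F85: rows 7, 14 → P takes values {6, 4} — violation
Q=F35: row 8 → P = 3 ✓
Q=F43: row 9 → P = 13 ✓
Q=F79: rows 11, 12, 13 → P = 12, 12, 12 ✓
The only Q value with inconsistent P is Q=F85.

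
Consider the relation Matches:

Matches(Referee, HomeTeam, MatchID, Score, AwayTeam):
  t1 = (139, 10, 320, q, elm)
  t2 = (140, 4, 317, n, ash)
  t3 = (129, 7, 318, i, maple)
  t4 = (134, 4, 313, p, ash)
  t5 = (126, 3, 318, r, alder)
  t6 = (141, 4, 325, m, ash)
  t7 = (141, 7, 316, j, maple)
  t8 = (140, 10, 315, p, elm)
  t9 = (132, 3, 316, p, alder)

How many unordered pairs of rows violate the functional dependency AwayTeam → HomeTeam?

AwayTeam=elm: all 2 rows agree on HomeTeam — 0 pairs.
AwayTeam=ash: all 3 rows agree on HomeTeam — 0 pairs.
AwayTeam=maple: all 2 rows agree on HomeTeam — 0 pairs.
AwayTeam=alder: all 2 rows agree on HomeTeam — 0 pairs.

0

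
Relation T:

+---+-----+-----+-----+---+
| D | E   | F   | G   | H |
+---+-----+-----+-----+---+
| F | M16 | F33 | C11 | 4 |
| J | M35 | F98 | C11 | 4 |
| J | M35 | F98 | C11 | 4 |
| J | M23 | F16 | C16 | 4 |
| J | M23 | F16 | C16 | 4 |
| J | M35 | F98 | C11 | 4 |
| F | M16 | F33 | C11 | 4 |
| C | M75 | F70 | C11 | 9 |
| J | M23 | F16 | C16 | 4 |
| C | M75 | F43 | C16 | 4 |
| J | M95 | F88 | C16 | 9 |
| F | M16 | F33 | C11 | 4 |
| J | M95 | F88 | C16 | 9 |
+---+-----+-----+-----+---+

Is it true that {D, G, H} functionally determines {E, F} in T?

(D=F, G=C11, H=4): 3 rows → {E,F} = (M16, F33), (M16, F33), (M16, F33) ✓
(D=J, G=C11, H=4): 3 rows → {E,F} = (M35, F98), (M35, F98), (M35, F98) ✓
(D=J, G=C16, H=4): 3 rows → {E,F} = (M23, F16), (M23, F16), (M23, F16) ✓
(D=C, G=C11, H=9): 1 row → {E,F} = (M75, F70) ✓
(D=C, G=C16, H=4): 1 row → {E,F} = (M75, F43) ✓
(D=J, G=C16, H=9): 2 rows → {E,F} = (M95, F88), (M95, F88) ✓
Every {D, G, H} value is associated with a single {E, F} value, so {D, G, H} -> {E, F} holds.

Yes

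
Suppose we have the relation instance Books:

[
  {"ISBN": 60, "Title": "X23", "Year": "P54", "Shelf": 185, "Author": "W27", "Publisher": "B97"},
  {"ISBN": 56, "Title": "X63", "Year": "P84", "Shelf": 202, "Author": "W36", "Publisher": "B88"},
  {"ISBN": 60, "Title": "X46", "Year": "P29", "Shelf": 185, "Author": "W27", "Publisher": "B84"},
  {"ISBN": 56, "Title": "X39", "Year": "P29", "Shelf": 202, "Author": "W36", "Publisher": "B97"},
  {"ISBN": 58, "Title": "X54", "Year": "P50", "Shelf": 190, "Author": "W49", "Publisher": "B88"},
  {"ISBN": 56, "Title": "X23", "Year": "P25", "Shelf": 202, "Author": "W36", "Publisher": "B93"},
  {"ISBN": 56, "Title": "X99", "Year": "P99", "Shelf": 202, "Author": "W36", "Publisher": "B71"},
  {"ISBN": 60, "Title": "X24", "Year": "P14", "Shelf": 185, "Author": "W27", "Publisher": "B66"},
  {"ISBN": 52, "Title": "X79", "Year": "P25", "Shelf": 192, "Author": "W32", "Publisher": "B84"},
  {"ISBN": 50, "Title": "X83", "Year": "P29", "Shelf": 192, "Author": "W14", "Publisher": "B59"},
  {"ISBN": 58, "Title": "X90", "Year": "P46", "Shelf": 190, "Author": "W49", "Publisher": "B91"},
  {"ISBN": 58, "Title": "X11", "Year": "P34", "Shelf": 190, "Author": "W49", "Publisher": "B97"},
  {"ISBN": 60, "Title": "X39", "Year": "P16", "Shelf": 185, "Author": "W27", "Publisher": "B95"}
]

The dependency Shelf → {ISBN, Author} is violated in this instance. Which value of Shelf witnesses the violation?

Shelf=185: 4 rows → {ISBN,Author} = (60, W27), (60, W27), (60, W27), (60, W27) ✓
Shelf=202: 4 rows → {ISBN,Author} = (56, W36), (56, W36), (56, W36), (56, W36) ✓
Shelf=190: 3 rows → {ISBN,Author} = (58, W49), (58, W49), (58, W49) ✓
Shelf=192: 2 rows → {ISBN,Author} takes values {(52, W32), (50, W14)} — violation
The only Shelf value with inconsistent RHS is Shelf=192.

192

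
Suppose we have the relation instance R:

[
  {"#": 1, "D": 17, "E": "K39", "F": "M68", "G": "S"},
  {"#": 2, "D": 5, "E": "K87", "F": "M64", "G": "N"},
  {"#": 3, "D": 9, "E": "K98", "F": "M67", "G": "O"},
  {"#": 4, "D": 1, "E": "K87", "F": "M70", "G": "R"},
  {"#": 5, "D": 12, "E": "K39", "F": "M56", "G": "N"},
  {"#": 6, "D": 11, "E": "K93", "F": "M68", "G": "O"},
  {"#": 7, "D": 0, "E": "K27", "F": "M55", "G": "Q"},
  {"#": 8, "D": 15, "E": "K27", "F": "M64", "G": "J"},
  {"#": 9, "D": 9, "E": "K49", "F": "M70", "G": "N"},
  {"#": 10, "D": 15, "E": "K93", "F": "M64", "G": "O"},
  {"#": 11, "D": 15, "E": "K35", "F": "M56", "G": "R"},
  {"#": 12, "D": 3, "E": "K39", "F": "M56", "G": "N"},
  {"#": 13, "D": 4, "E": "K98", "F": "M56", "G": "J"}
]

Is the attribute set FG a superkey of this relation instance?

No

Rows 5 and 12 have the same FG value (F=M56, G=N) but are distinct tuples, so FG does not determine every attribute — not a superkey.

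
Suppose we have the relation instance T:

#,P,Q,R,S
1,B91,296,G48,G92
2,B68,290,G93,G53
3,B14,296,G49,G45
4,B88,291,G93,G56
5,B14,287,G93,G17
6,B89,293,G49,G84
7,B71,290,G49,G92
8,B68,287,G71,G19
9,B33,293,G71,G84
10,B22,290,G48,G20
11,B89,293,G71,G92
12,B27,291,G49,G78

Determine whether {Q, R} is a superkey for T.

Rows 9 and 11 have the same {Q, R} value (Q=293, R=G71) but are distinct tuples, so {Q, R} does not determine every attribute — not a superkey.

No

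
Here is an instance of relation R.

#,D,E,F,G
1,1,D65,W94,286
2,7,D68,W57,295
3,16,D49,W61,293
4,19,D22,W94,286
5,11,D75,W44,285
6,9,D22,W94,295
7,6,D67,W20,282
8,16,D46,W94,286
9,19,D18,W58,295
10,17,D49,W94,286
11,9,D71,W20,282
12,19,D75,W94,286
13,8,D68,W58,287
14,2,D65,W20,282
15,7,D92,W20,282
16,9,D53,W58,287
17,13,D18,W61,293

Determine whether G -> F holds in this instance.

G=286: rows 1, 4, 8, 10, 12 → F = W94, W94, W94, W94, W94 ✓
G=295: rows 2, 6, 9 → F takes values {W57, W94, W58} — violation
G=293: rows 3, 17 → F = W61, W61 ✓
G=285: row 5 → F = W44 ✓
G=282: rows 7, 11, 14, 15 → F = W20, W20, W20, W20 ✓
G=287: rows 13, 16 → F = W58, W58 ✓
Two rows agree on G but differ on F, so G -> F does not hold.

No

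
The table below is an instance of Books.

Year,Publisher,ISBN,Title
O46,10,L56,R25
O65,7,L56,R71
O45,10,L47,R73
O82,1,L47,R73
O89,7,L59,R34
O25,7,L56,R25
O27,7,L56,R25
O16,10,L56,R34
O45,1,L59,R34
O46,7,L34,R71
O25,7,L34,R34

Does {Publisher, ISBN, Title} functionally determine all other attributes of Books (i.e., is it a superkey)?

No

Two distinct rows share (Publisher=7, ISBN=L56, Title=R25), so {Publisher, ISBN, Title} does not determine every attribute — not a superkey.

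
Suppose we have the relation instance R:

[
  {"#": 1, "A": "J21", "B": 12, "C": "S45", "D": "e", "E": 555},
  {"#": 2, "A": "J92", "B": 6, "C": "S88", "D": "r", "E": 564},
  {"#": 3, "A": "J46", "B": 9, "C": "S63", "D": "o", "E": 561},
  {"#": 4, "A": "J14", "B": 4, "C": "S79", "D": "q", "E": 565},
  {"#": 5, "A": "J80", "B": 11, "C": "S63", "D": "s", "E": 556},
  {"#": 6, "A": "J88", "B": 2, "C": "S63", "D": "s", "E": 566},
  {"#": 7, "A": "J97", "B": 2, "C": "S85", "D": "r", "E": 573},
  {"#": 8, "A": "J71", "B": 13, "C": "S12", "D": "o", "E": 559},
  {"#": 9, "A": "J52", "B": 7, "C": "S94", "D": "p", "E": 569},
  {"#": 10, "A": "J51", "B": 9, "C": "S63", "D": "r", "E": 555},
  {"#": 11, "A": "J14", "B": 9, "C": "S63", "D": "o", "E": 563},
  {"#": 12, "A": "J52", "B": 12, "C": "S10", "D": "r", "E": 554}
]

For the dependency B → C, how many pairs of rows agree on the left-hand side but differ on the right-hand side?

2

B=12: violating pairs (1,12) — 1 pair.
B=9: all 3 rows agree on C — 0 pairs.
B=2: violating pairs (6,7) — 1 pair.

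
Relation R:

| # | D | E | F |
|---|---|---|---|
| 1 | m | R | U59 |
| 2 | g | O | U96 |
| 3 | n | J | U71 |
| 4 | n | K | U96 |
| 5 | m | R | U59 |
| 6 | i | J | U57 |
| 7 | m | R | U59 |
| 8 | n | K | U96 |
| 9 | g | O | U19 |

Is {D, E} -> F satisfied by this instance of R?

(D=m, E=R): rows 1, 5, 7 → F = U59, U59, U59 ✓
(D=g, E=O): rows 2, 9 → F takes values {U96, U19} — violation
(D=n, E=J): row 3 → F = U71 ✓
(D=n, E=K): rows 4, 8 → F = U96, U96 ✓
(D=i, E=J): row 6 → F = U57 ✓
Two rows agree on {D, E} but differ on F, so {D, E} -> F does not hold.

No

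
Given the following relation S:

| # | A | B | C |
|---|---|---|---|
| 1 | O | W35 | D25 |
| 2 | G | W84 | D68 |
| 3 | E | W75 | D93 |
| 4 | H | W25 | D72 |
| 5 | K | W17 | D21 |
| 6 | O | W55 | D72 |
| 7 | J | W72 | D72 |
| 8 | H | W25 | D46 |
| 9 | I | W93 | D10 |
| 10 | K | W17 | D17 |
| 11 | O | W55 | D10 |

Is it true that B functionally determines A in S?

B=W35: row 1 → A = O ✓
B=W84: row 2 → A = G ✓
B=W75: row 3 → A = E ✓
B=W25: rows 4, 8 → A = H, H ✓
B=W17: rows 5, 10 → A = K, K ✓
B=W55: rows 6, 11 → A = O, O ✓
B=W72: row 7 → A = J ✓
B=W93: row 9 → A = I ✓
Every B value is associated with a single A value, so B -> A holds.

Yes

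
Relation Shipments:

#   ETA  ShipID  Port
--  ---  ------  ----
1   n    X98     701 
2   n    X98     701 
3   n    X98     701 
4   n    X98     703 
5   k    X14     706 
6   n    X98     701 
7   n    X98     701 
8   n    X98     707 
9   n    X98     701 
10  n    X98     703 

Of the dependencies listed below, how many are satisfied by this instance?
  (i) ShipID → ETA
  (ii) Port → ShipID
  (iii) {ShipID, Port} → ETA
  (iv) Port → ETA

4

(i) ShipID → ETA: every LHS value maps to a single RHS value — holds.
(ii) Port → ShipID: every LHS value maps to a single RHS value — holds.
(iii) {ShipID, Port} → ETA: every LHS value maps to a single RHS value — holds.
(iv) Port → ETA: every LHS value maps to a single RHS value — holds.
4 of the 4 dependencies hold.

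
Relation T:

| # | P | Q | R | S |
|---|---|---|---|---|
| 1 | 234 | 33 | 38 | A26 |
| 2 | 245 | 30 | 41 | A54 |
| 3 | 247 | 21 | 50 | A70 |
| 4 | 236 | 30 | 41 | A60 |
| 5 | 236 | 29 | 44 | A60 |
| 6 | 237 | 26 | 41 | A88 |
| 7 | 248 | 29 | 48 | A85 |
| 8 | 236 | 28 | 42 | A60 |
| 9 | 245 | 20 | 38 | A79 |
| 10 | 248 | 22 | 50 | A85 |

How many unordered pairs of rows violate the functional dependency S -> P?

S=A60: all 3 rows agree on P — 0 pairs.
S=A85: all 2 rows agree on P — 0 pairs.

0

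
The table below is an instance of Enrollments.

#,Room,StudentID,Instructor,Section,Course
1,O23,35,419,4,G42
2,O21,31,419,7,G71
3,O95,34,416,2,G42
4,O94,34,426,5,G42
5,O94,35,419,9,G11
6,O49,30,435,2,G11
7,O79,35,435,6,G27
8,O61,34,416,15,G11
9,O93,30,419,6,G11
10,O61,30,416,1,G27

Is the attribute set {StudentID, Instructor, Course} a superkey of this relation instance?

All 10 rows have distinct {StudentID, Instructor, Course} values, so {StudentID, Instructor, Course} → (all attributes) holds and {StudentID, Instructor, Course} is a superkey.

Yes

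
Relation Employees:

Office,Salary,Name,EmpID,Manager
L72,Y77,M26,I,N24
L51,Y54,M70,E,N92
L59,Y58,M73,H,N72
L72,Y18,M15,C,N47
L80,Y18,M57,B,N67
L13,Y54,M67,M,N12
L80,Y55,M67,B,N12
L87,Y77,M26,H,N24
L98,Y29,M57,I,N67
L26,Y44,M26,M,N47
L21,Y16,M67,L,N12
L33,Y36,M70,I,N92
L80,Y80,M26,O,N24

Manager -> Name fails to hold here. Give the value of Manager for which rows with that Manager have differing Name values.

Manager=N24: 3 rows → Name = M26, M26, M26 ✓
Manager=N92: 2 rows → Name = M70, M70 ✓
Manager=N72: 1 row → Name = M73 ✓
Manager=N47: 2 rows → Name takes values {M15, M26} — violation
Manager=N67: 2 rows → Name = M57, M57 ✓
Manager=N12: 3 rows → Name = M67, M67, M67 ✓
The only Manager value with inconsistent Name is Manager=N47.

N47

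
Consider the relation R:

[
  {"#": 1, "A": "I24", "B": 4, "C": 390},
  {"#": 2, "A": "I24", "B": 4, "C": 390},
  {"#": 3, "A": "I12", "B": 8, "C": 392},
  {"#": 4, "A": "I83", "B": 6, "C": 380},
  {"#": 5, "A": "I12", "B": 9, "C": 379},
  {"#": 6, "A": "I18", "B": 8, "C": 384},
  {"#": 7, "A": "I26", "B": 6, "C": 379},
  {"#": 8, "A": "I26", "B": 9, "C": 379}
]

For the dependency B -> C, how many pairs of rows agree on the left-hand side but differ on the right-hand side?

2

B=4: all 2 rows agree on C — 0 pairs.
B=8: violating pairs (3,6) — 1 pair.
B=6: violating pairs (4,7) — 1 pair.
B=9: all 2 rows agree on C — 0 pairs.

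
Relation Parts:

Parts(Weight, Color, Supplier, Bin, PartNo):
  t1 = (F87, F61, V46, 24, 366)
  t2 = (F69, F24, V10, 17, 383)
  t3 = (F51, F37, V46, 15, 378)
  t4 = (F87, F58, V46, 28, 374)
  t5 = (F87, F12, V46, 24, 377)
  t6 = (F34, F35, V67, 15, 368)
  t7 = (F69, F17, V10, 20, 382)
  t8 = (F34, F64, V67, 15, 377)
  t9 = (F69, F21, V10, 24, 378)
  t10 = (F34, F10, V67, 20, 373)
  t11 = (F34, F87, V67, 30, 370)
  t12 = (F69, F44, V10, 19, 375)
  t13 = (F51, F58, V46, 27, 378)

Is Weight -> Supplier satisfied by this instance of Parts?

Weight=F87: rows 1, 4, 5 → Supplier = V46, V46, V46 ✓
Weight=F69: rows 2, 7, 9, 12 → Supplier = V10, V10, V10, V10 ✓
Weight=F51: rows 3, 13 → Supplier = V46, V46 ✓
Weight=F34: rows 6, 8, 10, 11 → Supplier = V67, V67, V67, V67 ✓
Every Weight value is associated with a single Supplier value, so Weight -> Supplier holds.

Yes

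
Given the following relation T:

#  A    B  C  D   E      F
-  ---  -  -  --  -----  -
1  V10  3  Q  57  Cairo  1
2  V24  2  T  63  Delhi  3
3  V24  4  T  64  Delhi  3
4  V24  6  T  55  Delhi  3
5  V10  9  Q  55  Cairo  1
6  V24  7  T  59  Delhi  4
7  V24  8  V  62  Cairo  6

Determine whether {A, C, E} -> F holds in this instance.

(A=V10, C=Q, E=Cairo): rows 1, 5 → F = 1, 1 ✓
(A=V24, C=T, E=Delhi): rows 2, 3, 4, 6 → F takes values {3, 4} — violation
(A=V24, C=V, E=Cairo): row 7 → F = 6 ✓
Two rows agree on {A, C, E} but differ on F, so {A, C, E} -> F does not hold.

No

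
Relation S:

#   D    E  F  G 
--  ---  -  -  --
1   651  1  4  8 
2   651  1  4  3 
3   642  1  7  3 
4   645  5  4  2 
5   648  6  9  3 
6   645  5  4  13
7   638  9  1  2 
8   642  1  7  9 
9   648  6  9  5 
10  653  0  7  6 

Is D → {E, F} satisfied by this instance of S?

Yes

D=651: rows 1, 2 → {E,F} = (1, 4), (1, 4) ✓
D=642: rows 3, 8 → {E,F} = (1, 7), (1, 7) ✓
D=645: rows 4, 6 → {E,F} = (5, 4), (5, 4) ✓
D=648: rows 5, 9 → {E,F} = (6, 9), (6, 9) ✓
D=638: row 7 → {E,F} = (9, 1) ✓
D=653: row 10 → {E,F} = (0, 7) ✓
Every D value is associated with a single {E, F} value, so D → {E, F} holds.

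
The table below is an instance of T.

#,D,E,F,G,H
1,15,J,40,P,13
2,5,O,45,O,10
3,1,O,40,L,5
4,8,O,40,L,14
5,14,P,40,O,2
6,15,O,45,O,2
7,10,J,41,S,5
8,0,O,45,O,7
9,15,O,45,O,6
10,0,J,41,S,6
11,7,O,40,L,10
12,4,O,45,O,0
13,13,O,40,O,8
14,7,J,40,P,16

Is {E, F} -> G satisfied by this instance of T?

(E=J, F=40): rows 1, 14 → G = P, P ✓
(E=O, F=45): rows 2, 6, 8, 9, 12 → G = O, O, O, O, O ✓
(E=O, F=40): rows 3, 4, 11, 13 → G takes values {L, O} — violation
(E=P, F=40): row 5 → G = O ✓
(E=J, F=41): rows 7, 10 → G = S, S ✓
Two rows agree on {E, F} but differ on G, so {E, F} -> G does not hold.

No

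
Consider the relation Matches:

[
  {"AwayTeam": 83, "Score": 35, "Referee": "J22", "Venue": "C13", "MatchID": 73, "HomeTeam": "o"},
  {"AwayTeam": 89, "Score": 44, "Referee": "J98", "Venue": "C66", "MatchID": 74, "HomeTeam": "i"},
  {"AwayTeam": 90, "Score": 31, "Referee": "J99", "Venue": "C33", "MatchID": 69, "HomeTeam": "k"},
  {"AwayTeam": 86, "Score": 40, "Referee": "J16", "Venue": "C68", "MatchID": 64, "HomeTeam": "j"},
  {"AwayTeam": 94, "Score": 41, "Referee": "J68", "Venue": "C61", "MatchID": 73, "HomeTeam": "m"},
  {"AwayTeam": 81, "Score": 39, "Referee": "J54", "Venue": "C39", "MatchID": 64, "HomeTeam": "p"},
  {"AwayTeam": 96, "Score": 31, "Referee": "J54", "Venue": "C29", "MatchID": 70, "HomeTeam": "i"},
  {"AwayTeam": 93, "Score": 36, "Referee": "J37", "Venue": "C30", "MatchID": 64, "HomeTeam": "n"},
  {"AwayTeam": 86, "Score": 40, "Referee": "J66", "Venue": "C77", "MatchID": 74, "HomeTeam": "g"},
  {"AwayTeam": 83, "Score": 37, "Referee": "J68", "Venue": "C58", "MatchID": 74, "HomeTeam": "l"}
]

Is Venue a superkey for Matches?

Yes

All 10 rows have distinct Venue values, so Venue → (all attributes) holds and Venue is a superkey.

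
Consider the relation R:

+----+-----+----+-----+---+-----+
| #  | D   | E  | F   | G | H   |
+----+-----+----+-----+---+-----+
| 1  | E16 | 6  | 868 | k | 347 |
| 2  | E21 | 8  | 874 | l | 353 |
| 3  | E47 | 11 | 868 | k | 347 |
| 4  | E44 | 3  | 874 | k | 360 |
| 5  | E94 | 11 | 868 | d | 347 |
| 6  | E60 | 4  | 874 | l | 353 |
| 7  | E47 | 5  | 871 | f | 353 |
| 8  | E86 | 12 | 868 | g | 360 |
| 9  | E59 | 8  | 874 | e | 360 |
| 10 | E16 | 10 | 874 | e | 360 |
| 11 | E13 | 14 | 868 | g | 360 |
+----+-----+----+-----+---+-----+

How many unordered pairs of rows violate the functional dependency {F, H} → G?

(F=868, H=347): violating pairs (1,5), (3,5) — 2 pairs.
(F=874, H=353): all 2 rows agree on G — 0 pairs.
(F=874, H=360): violating pairs (4,9), (4,10) — 2 pairs.
(F=868, H=360): all 2 rows agree on G — 0 pairs.

4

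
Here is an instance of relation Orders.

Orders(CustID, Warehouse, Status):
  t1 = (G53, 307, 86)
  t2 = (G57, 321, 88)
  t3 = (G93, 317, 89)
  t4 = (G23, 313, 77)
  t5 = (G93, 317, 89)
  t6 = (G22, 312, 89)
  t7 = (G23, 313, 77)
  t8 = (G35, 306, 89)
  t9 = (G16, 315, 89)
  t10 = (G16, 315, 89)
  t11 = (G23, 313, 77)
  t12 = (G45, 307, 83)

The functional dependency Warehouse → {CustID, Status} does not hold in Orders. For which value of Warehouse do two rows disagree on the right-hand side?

Warehouse=307: rows 1, 12 → {CustID,Status} takes values {(G53, 86), (G45, 83)} — violation
Warehouse=321: row 2 → {CustID,Status} = (G57, 88) ✓
Warehouse=317: rows 3, 5 → {CustID,Status} = (G93, 89), (G93, 89) ✓
Warehouse=313: rows 4, 7, 11 → {CustID,Status} = (G23, 77), (G23, 77), (G23, 77) ✓
Warehouse=312: row 6 → {CustID,Status} = (G22, 89) ✓
Warehouse=306: row 8 → {CustID,Status} = (G35, 89) ✓
Warehouse=315: rows 9, 10 → {CustID,Status} = (G16, 89), (G16, 89) ✓
The only Warehouse value with inconsistent RHS is Warehouse=307.

307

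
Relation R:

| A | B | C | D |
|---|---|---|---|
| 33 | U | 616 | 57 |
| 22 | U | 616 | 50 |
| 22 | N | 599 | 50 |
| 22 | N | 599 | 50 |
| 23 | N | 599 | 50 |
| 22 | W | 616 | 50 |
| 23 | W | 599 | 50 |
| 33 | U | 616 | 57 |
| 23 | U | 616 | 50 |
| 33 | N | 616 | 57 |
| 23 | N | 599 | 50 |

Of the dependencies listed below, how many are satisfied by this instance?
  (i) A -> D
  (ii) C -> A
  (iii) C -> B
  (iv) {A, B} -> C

(i) A -> D: every LHS value maps to a single RHS value — holds.
(ii) C -> A: C=616: 6 rows → A takes values {33, 22, 23} — violation; C=599: 5 rows → A takes values {22, 23} — violation — fails.
(iii) C -> B: C=616: 6 rows → B takes values {U, W, N} — violation; C=599: 5 rows → B takes values {N, W} — violation — fails.
(iv) {A, B} -> C: every LHS value maps to a single RHS value — holds.
2 of the 4 dependencies hold.

2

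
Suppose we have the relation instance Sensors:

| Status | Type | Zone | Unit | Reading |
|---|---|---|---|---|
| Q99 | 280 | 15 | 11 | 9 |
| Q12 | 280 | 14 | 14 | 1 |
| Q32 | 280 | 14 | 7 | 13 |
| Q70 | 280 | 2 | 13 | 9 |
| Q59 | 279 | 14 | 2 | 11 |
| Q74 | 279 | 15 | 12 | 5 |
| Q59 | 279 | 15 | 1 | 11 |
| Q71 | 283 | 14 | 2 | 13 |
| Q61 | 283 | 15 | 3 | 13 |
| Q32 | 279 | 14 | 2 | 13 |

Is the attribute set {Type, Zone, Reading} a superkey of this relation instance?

All 10 rows have distinct {Type, Zone, Reading} values, so {Type, Zone, Reading} → (all attributes) holds and {Type, Zone, Reading} is a superkey.

Yes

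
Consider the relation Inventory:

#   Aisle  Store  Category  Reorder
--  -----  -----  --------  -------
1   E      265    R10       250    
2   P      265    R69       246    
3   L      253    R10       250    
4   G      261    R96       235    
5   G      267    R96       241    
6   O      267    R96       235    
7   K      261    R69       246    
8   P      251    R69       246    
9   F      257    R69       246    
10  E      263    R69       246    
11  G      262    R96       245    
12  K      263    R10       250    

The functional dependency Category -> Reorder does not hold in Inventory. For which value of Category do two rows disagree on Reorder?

Category=R10: rows 1, 3, 12 → Reorder = 250, 250, 250 ✓
Category=R69: rows 2, 7, 8, 9, 10 → Reorder = 246, 246, 246, 246, 246 ✓
Category=R96: rows 4, 5, 6, 11 → Reorder takes values {235, 241, 245} — violation
The only Category value with inconsistent Reorder is Category=R96.

R96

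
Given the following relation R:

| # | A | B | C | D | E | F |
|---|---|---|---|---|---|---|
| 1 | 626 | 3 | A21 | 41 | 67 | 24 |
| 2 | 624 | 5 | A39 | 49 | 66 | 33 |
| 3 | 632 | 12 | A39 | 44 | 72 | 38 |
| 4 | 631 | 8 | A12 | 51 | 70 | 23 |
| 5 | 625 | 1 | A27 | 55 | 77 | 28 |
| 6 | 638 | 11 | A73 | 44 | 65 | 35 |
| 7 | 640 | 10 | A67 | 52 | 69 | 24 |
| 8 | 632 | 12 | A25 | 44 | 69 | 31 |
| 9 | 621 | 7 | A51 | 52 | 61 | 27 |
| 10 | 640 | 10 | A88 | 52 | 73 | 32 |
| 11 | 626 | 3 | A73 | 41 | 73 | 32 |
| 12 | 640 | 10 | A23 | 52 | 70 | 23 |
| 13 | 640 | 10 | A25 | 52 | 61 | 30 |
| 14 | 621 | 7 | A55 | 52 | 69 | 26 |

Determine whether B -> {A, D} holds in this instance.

Yes

B=3: rows 1, 11 → {A,D} = (626, 41), (626, 41) ✓
B=5: row 2 → {A,D} = (624, 49) ✓
B=12: rows 3, 8 → {A,D} = (632, 44), (632, 44) ✓
B=8: row 4 → {A,D} = (631, 51) ✓
B=1: row 5 → {A,D} = (625, 55) ✓
B=11: row 6 → {A,D} = (638, 44) ✓
B=10: rows 7, 10, 12, 13 → {A,D} = (640, 52), (640, 52), (640, 52), (640, 52) ✓
B=7: rows 9, 14 → {A,D} = (621, 52), (621, 52) ✓
Every B value is associated with a single {A, D} value, so B -> {A, D} holds.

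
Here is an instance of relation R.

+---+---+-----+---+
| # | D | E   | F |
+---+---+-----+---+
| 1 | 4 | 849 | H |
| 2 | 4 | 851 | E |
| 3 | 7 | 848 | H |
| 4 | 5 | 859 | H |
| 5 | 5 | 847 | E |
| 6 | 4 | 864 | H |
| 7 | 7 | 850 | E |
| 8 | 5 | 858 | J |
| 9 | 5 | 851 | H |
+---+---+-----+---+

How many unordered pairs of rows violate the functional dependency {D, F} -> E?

(D=4, F=H): violating pairs (1,6) — 1 pair.
(D=5, F=H): violating pairs (4,9) — 1 pair.

2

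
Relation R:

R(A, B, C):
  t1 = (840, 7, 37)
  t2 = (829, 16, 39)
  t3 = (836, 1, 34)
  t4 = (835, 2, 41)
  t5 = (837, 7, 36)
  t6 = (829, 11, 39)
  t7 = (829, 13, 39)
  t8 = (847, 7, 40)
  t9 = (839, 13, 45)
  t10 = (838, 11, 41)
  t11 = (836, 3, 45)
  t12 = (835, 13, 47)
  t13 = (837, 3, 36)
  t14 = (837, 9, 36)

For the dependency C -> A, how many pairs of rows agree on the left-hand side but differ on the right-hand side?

2

C=39: all 3 rows agree on A — 0 pairs.
C=41: violating pairs (4,10) — 1 pair.
C=36: all 3 rows agree on A — 0 pairs.
C=45: violating pairs (9,11) — 1 pair.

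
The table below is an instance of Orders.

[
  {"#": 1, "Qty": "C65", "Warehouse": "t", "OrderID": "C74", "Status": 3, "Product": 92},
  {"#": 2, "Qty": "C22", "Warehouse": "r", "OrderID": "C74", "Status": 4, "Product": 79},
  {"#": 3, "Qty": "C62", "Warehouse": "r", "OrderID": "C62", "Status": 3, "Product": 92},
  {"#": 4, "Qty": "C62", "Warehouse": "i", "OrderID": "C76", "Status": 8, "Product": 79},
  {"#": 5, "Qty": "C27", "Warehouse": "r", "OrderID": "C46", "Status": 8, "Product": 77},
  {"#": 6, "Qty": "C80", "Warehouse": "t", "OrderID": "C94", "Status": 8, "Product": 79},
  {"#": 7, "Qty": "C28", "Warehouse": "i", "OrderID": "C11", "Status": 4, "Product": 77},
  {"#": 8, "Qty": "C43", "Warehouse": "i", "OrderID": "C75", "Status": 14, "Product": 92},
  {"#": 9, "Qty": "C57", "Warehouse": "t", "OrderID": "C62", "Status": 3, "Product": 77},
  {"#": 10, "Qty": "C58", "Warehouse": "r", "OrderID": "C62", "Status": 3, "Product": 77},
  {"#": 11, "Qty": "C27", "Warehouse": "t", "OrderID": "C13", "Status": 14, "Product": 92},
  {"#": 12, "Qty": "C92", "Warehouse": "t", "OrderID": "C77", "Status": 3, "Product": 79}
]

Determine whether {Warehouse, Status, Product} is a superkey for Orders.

All 12 rows have distinct {Warehouse, Status, Product} values, so {Warehouse, Status, Product} → (all attributes) holds and {Warehouse, Status, Product} is a superkey.

Yes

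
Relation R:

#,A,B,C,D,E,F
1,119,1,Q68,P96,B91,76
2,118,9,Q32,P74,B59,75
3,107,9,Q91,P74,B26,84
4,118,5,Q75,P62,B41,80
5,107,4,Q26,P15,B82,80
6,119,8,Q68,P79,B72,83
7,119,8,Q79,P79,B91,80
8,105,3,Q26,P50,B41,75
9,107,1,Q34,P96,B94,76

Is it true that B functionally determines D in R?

Yes

B=1: rows 1, 9 → D = P96, P96 ✓
B=9: rows 2, 3 → D = P74, P74 ✓
B=5: row 4 → D = P62 ✓
B=4: row 5 → D = P15 ✓
B=8: rows 6, 7 → D = P79, P79 ✓
B=3: row 8 → D = P50 ✓
Every B value is associated with a single D value, so B → D holds.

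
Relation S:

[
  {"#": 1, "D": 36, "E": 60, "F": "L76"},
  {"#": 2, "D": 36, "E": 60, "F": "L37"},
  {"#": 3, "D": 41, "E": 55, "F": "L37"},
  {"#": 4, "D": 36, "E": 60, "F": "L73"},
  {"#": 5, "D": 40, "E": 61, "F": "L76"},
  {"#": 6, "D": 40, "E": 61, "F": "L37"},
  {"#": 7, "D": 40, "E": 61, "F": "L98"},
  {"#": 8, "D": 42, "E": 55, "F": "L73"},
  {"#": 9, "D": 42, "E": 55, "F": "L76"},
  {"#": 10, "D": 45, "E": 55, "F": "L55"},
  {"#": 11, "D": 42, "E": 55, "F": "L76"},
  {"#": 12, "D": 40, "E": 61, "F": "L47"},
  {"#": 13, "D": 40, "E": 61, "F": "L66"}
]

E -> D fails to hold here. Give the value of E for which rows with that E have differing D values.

55

E=60: rows 1, 2, 4 → D = 36, 36, 36 ✓
E=55: rows 3, 8, 9, 10, 11 → D takes values {41, 42, 45} — violation
E=61: rows 5, 6, 7, 12, 13 → D = 40, 40, 40, 40, 40 ✓
The only E value with inconsistent D is E=55.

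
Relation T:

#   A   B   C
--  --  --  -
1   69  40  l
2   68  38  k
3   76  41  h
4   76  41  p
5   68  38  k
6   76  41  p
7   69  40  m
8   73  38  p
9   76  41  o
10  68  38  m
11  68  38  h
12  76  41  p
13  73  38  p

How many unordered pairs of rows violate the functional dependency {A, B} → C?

13

(A=69, B=40): violating pairs (1,7) — 1 pair.
(A=68, B=38): violating pairs (2,10), (2,11), (5,10), (5,11), (10,11) — 5 pairs.
(A=76, B=41): violating pairs (3,4), (3,6), (3,9), (3,12), (4,9), (6,9), (9,12) — 7 pairs.
(A=73, B=38): all 2 rows agree on C — 0 pairs.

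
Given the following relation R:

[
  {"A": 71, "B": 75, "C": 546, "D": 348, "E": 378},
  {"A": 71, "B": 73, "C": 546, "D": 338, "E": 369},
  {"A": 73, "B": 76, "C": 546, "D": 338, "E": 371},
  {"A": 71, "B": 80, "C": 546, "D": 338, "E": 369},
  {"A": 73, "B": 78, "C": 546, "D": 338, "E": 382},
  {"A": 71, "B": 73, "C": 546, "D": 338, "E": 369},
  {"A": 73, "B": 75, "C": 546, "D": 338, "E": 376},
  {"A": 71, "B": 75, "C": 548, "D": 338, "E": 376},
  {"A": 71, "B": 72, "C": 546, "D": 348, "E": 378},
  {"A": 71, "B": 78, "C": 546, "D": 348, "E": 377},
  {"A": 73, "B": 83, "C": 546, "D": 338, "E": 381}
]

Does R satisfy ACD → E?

No

(A=71, C=546, D=348): 3 rows → E takes values {378, 377} — violation
(A=71, C=546, D=338): 3 rows → E = 369, 369, 369 ✓
(A=73, C=546, D=338): 4 rows → E takes values {371, 382, 376, 381} — violation
(A=71, C=548, D=338): 1 row → E = 376 ✓
Two rows agree on ACD but differ on E, so ACD → E does not hold.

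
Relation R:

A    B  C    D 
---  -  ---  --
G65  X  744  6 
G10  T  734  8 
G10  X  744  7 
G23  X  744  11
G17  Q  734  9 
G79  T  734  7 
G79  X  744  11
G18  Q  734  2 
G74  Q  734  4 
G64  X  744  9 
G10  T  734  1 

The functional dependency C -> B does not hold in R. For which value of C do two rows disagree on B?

C=744: 5 rows → B = X, X, X, X, X ✓
C=734: 6 rows → B takes values {T, Q} — violation
The only C value with inconsistent B is C=734.

734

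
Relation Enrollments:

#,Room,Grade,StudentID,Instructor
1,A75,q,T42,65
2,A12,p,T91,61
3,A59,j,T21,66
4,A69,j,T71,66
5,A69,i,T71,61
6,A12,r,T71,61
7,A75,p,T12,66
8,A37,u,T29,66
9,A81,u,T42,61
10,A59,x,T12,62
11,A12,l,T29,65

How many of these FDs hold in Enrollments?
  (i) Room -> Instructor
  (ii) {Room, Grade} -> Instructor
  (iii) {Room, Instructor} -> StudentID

1

(i) Room -> Instructor: Room=A75: rows 1, 7 → Instructor takes values {65, 66} — violation; Room=A12: rows 2, 6, 11 → Instructor takes values {61, 65} — violation; Room=A59: rows 3, 10 → Instructor takes values {66, 62} — violation; Room=A69: rows 4, 5 → Instructor takes values {66, 61} — violation — fails.
(ii) {Room, Grade} -> Instructor: every LHS value maps to a single RHS value — holds.
(iii) {Room, Instructor} -> StudentID: (Room=A12, Instructor=61): rows 2, 6 → StudentID takes values {T91, T71} — violation — fails.
1 of the 3 dependencies holds.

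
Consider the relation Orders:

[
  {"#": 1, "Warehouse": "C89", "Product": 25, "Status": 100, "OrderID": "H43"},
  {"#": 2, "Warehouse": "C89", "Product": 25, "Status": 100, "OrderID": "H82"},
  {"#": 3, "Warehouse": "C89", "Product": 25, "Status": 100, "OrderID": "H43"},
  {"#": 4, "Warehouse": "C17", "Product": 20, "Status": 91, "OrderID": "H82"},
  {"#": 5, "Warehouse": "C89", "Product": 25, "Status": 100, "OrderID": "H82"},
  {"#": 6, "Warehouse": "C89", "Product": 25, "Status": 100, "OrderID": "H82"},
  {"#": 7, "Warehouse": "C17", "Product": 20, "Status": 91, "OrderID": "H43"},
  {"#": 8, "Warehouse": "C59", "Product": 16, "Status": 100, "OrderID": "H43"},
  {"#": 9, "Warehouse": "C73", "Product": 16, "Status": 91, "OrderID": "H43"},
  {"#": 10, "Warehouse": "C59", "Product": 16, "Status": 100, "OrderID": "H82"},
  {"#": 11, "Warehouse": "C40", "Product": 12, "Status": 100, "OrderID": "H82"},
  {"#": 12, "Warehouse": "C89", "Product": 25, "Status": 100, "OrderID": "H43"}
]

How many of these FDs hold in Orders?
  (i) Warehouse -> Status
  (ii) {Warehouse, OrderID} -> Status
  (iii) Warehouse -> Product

(i) Warehouse -> Status: every LHS value maps to a single RHS value — holds.
(ii) {Warehouse, OrderID} -> Status: every LHS value maps to a single RHS value — holds.
(iii) Warehouse -> Product: every LHS value maps to a single RHS value — holds.
3 of the 3 dependencies hold.

3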